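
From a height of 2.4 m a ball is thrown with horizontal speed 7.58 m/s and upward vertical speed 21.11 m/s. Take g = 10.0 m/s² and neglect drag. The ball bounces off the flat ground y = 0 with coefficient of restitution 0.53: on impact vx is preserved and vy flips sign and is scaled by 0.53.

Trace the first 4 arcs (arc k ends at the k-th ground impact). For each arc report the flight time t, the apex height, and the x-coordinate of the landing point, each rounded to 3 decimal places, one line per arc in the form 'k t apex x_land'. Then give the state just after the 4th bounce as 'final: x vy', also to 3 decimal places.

1 4.333 24.682 32.842
2 2.355 6.933 50.694
3 1.248 1.947 60.155
4 0.662 0.547 65.170
final: 65.170 1.753

Arc 1: start y=2.400, vy=21.110 → t=4.333, apex=24.682, x_land=32.842, impact vy=-22.218
  bounce: vy ← 0.53·22.218 = 11.775
Arc 2: start y=0.000, vy=11.775 → t=2.355, apex=6.933, x_land=50.694, impact vy=-11.775
  bounce: vy ← 0.53·11.775 = 6.241
Arc 3: start y=0.000, vy=6.241 → t=1.248, apex=1.947, x_land=60.155, impact vy=-6.241
  bounce: vy ← 0.53·6.241 = 3.308
Arc 4: start y=0.000, vy=3.308 → t=0.662, apex=0.547, x_land=65.170, impact vy=-3.308
  bounce: vy ← 0.53·3.308 = 1.753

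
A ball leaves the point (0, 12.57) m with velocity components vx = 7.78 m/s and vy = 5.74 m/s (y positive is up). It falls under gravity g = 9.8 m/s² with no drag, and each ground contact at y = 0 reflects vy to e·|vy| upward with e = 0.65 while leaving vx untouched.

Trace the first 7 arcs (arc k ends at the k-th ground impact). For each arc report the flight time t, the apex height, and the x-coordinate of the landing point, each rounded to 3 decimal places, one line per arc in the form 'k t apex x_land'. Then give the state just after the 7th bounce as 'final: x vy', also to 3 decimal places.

Arc 1: start y=12.570, vy=5.740 → t=2.291, apex=14.251, x_land=17.825, impact vy=-16.713
  bounce: vy ← 0.65·16.713 = 10.863
Arc 2: start y=0.000, vy=10.863 → t=2.217, apex=6.021, x_land=35.073, impact vy=-10.863
  bounce: vy ← 0.65·10.863 = 7.061
Arc 3: start y=0.000, vy=7.061 → t=1.441, apex=2.544, x_land=46.285, impact vy=-7.061
  bounce: vy ← 0.65·7.061 = 4.590
Arc 4: start y=0.000, vy=4.590 → t=0.937, apex=1.075, x_land=53.572, impact vy=-4.590
  bounce: vy ← 0.65·4.590 = 2.983
Arc 5: start y=0.000, vy=2.983 → t=0.609, apex=0.454, x_land=58.309, impact vy=-2.983
  bounce: vy ← 0.65·2.983 = 1.939
Arc 6: start y=0.000, vy=1.939 → t=0.396, apex=0.192, x_land=61.388, impact vy=-1.939
  bounce: vy ← 0.65·1.939 = 1.260
Arc 7: start y=0.000, vy=1.260 → t=0.257, apex=0.081, x_land=63.389, impact vy=-1.260
  bounce: vy ← 0.65·1.260 = 0.819

1 2.291 14.251 17.825
2 2.217 6.021 35.073
3 1.441 2.544 46.285
4 0.937 1.075 53.572
5 0.609 0.454 58.309
6 0.396 0.192 61.388
7 0.257 0.081 63.389
final: 63.389 0.819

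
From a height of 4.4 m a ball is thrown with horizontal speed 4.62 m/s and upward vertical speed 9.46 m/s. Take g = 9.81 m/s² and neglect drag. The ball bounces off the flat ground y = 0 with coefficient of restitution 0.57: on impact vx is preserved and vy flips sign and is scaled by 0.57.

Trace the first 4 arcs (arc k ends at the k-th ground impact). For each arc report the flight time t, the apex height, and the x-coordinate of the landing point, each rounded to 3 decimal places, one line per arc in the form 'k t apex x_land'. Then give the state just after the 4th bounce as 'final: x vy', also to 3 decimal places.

Arc 1: start y=4.400, vy=9.460 → t=2.316, apex=8.961, x_land=10.700, impact vy=-13.260
  bounce: vy ← 0.57·13.260 = 7.558
Arc 2: start y=0.000, vy=7.558 → t=1.541, apex=2.912, x_land=17.819, impact vy=-7.558
  bounce: vy ← 0.57·7.558 = 4.308
Arc 3: start y=0.000, vy=4.308 → t=0.878, apex=0.946, x_land=21.876, impact vy=-4.308
  bounce: vy ← 0.57·4.308 = 2.456
Arc 4: start y=0.000, vy=2.456 → t=0.501, apex=0.307, x_land=24.189, impact vy=-2.456
  bounce: vy ← 0.57·2.456 = 1.400

1 2.316 8.961 10.700
2 1.541 2.912 17.819
3 0.878 0.946 21.876
4 0.501 0.307 24.189
final: 24.189 1.400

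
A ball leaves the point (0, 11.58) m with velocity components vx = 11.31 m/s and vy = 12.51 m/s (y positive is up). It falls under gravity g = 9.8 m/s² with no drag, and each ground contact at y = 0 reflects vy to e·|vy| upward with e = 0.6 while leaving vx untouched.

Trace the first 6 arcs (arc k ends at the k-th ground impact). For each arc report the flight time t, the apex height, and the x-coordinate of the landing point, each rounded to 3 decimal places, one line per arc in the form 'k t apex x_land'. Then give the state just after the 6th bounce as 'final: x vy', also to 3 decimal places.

1 3.275 19.565 37.037
2 2.398 7.043 64.157
3 1.439 2.536 80.428
4 0.863 0.913 90.191
5 0.518 0.329 96.049
6 0.311 0.118 99.564
final: 99.564 0.914

Arc 1: start y=11.580, vy=12.510 → t=3.275, apex=19.565, x_land=37.037, impact vy=-19.582
  bounce: vy ← 0.6·19.582 = 11.749
Arc 2: start y=0.000, vy=11.749 → t=2.398, apex=7.043, x_land=64.157, impact vy=-11.749
  bounce: vy ← 0.6·11.749 = 7.050
Arc 3: start y=0.000, vy=7.050 → t=1.439, apex=2.536, x_land=80.428, impact vy=-7.050
  bounce: vy ← 0.6·7.050 = 4.230
Arc 4: start y=0.000, vy=4.230 → t=0.863, apex=0.913, x_land=90.191, impact vy=-4.230
  bounce: vy ← 0.6·4.230 = 2.538
Arc 5: start y=0.000, vy=2.538 → t=0.518, apex=0.329, x_land=96.049, impact vy=-2.538
  bounce: vy ← 0.6·2.538 = 1.523
Arc 6: start y=0.000, vy=1.523 → t=0.311, apex=0.118, x_land=99.564, impact vy=-1.523
  bounce: vy ← 0.6·1.523 = 0.914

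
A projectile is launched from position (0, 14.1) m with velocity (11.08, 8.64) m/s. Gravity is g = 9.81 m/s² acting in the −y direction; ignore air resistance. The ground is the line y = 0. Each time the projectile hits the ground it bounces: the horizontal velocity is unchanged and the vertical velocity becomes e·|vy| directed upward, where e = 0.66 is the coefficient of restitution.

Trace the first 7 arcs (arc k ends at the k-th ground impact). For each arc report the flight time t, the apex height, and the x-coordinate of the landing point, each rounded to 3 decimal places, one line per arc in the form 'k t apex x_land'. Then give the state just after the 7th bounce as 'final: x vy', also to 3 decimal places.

Arc 1: start y=14.100, vy=8.640 → t=2.791, apex=17.905, x_land=30.928, impact vy=-18.743
  bounce: vy ← 0.66·18.743 = 12.370
Arc 2: start y=0.000, vy=12.370 → t=2.522, apex=7.799, x_land=58.871, impact vy=-12.370
  bounce: vy ← 0.66·12.370 = 8.164
Arc 3: start y=0.000, vy=8.164 → t=1.664, apex=3.397, x_land=77.314, impact vy=-8.164
  bounce: vy ← 0.66·8.164 = 5.388
Arc 4: start y=0.000, vy=5.388 → t=1.099, apex=1.480, x_land=89.486, impact vy=-5.388
  bounce: vy ← 0.66·5.388 = 3.556
Arc 5: start y=0.000, vy=3.556 → t=0.725, apex=0.645, x_land=97.519, impact vy=-3.556
  bounce: vy ← 0.66·3.556 = 2.347
Arc 6: start y=0.000, vy=2.347 → t=0.479, apex=0.281, x_land=102.822, impact vy=-2.347
  bounce: vy ← 0.66·2.347 = 1.549
Arc 7: start y=0.000, vy=1.549 → t=0.316, apex=0.122, x_land=106.321, impact vy=-1.549
  bounce: vy ← 0.66·1.549 = 1.022

1 2.791 17.905 30.928
2 2.522 7.799 58.871
3 1.664 3.397 77.314
4 1.099 1.480 89.486
5 0.725 0.645 97.519
6 0.479 0.281 102.822
7 0.316 0.122 106.321
final: 106.321 1.022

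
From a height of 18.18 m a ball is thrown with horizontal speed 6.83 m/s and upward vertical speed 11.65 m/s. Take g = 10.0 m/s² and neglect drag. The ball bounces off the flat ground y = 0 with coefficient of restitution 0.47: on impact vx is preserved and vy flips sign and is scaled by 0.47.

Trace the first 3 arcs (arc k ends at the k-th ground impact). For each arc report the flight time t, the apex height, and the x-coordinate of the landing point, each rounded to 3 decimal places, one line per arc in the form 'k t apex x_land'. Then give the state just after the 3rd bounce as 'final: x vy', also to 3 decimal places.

1 3.400 24.966 23.219
2 2.100 5.515 37.565
3 0.987 1.218 44.308
final: 44.308 2.320

Arc 1: start y=18.180, vy=11.650 → t=3.400, apex=24.966, x_land=23.219, impact vy=-22.346
  bounce: vy ← 0.47·22.346 = 10.502
Arc 2: start y=0.000, vy=10.502 → t=2.100, apex=5.515, x_land=37.565, impact vy=-10.502
  bounce: vy ← 0.47·10.502 = 4.936
Arc 3: start y=0.000, vy=4.936 → t=0.987, apex=1.218, x_land=44.308, impact vy=-4.936
  bounce: vy ← 0.47·4.936 = 2.320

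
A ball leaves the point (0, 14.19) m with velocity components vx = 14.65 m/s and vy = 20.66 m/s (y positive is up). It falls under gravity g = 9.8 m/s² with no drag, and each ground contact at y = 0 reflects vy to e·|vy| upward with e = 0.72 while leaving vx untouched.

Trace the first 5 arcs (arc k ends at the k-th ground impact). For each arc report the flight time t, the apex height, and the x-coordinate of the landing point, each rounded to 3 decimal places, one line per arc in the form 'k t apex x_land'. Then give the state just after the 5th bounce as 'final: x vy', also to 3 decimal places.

1 4.817 35.967 70.576
2 3.901 18.645 127.731
3 2.809 9.666 168.883
4 2.022 5.011 198.512
5 1.456 2.598 219.845
final: 219.845 5.137

Arc 1: start y=14.190, vy=20.660 → t=4.817, apex=35.967, x_land=70.576, impact vy=-26.551
  bounce: vy ← 0.72·26.551 = 19.117
Arc 2: start y=0.000, vy=19.117 → t=3.901, apex=18.645, x_land=127.731, impact vy=-19.117
  bounce: vy ← 0.72·19.117 = 13.764
Arc 3: start y=0.000, vy=13.764 → t=2.809, apex=9.666, x_land=168.883, impact vy=-13.764
  bounce: vy ← 0.72·13.764 = 9.910
Arc 4: start y=0.000, vy=9.910 → t=2.022, apex=5.011, x_land=198.512, impact vy=-9.910
  bounce: vy ← 0.72·9.910 = 7.135
Arc 5: start y=0.000, vy=7.135 → t=1.456, apex=2.598, x_land=219.845, impact vy=-7.135
  bounce: vy ← 0.72·7.135 = 5.137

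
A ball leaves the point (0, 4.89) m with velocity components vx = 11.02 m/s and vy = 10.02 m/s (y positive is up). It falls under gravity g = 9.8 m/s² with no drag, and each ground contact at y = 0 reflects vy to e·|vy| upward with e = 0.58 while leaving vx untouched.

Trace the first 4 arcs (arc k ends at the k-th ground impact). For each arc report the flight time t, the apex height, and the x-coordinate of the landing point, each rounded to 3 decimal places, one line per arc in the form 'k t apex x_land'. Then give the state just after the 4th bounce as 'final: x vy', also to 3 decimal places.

1 2.452 10.012 27.020
2 1.658 3.368 45.293
3 0.962 1.133 55.892
4 0.558 0.381 62.039
final: 62.039 1.585

Arc 1: start y=4.890, vy=10.020 → t=2.452, apex=10.012, x_land=27.020, impact vy=-14.009
  bounce: vy ← 0.58·14.009 = 8.125
Arc 2: start y=0.000, vy=8.125 → t=1.658, apex=3.368, x_land=45.293, impact vy=-8.125
  bounce: vy ← 0.58·8.125 = 4.713
Arc 3: start y=0.000, vy=4.713 → t=0.962, apex=1.133, x_land=55.892, impact vy=-4.713
  bounce: vy ← 0.58·4.713 = 2.733
Arc 4: start y=0.000, vy=2.733 → t=0.558, apex=0.381, x_land=62.039, impact vy=-2.733
  bounce: vy ← 0.58·2.733 = 1.585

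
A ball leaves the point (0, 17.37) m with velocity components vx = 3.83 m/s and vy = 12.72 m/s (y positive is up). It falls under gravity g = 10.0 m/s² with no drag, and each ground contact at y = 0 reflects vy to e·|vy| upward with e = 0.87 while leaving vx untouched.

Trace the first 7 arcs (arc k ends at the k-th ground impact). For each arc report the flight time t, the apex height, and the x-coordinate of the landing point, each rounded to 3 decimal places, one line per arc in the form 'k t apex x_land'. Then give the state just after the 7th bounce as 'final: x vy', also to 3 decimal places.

1 3.529 25.460 13.514
2 3.926 19.271 28.552
3 3.416 14.586 41.635
4 2.972 11.040 53.018
5 2.586 8.356 62.920
6 2.249 6.325 71.536
7 1.957 4.787 79.031
final: 79.031 8.513

Arc 1: start y=17.370, vy=12.720 → t=3.529, apex=25.460, x_land=13.514, impact vy=-22.565
  bounce: vy ← 0.87·22.565 = 19.632
Arc 2: start y=0.000, vy=19.632 → t=3.926, apex=19.271, x_land=28.552, impact vy=-19.632
  bounce: vy ← 0.87·19.632 = 17.080
Arc 3: start y=0.000, vy=17.080 → t=3.416, apex=14.586, x_land=41.635, impact vy=-17.080
  bounce: vy ← 0.87·17.080 = 14.859
Arc 4: start y=0.000, vy=14.859 → t=2.972, apex=11.040, x_land=53.018, impact vy=-14.859
  bounce: vy ← 0.87·14.859 = 12.928
Arc 5: start y=0.000, vy=12.928 → t=2.586, apex=8.356, x_land=62.920, impact vy=-12.928
  bounce: vy ← 0.87·12.928 = 11.247
Arc 6: start y=0.000, vy=11.247 → t=2.249, apex=6.325, x_land=71.536, impact vy=-11.247
  bounce: vy ← 0.87·11.247 = 9.785
Arc 7: start y=0.000, vy=9.785 → t=1.957, apex=4.787, x_land=79.031, impact vy=-9.785
  bounce: vy ← 0.87·9.785 = 8.513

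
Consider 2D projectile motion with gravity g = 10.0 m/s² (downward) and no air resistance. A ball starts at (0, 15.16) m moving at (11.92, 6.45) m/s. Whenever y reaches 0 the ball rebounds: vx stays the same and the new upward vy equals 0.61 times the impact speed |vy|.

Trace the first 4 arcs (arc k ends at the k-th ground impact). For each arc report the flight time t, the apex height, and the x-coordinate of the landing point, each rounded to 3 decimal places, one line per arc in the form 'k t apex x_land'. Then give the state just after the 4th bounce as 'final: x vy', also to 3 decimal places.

1 2.502 17.240 29.822
2 2.265 6.415 56.826
3 1.382 2.387 73.298
4 0.843 0.888 83.346
final: 83.346 2.571

Arc 1: start y=15.160, vy=6.450 → t=2.502, apex=17.240, x_land=29.822, impact vy=-18.569
  bounce: vy ← 0.61·18.569 = 11.327
Arc 2: start y=0.000, vy=11.327 → t=2.265, apex=6.415, x_land=56.826, impact vy=-11.327
  bounce: vy ← 0.61·11.327 = 6.909
Arc 3: start y=0.000, vy=6.909 → t=1.382, apex=2.387, x_land=73.298, impact vy=-6.909
  bounce: vy ← 0.61·6.909 = 4.215
Arc 4: start y=0.000, vy=4.215 → t=0.843, apex=0.888, x_land=83.346, impact vy=-4.215
  bounce: vy ← 0.61·4.215 = 2.571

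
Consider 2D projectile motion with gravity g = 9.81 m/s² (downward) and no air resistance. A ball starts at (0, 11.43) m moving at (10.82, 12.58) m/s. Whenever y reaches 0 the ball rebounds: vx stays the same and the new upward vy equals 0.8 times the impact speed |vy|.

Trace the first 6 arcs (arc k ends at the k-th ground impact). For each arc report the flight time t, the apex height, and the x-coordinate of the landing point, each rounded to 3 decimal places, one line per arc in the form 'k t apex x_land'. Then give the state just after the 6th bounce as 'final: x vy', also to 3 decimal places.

1 3.276 19.496 35.447
2 3.190 12.477 69.961
3 2.552 7.986 97.573
4 2.042 5.111 119.662
5 1.633 3.271 137.333
6 1.307 2.093 151.471
final: 151.471 5.127

Arc 1: start y=11.430, vy=12.580 → t=3.276, apex=19.496, x_land=35.447, impact vy=-19.558
  bounce: vy ← 0.8·19.558 = 15.646
Arc 2: start y=0.000, vy=15.646 → t=3.190, apex=12.477, x_land=69.961, impact vy=-15.646
  bounce: vy ← 0.8·15.646 = 12.517
Arc 3: start y=0.000, vy=12.517 → t=2.552, apex=7.986, x_land=97.573, impact vy=-12.517
  bounce: vy ← 0.8·12.517 = 10.014
Arc 4: start y=0.000, vy=10.014 → t=2.042, apex=5.111, x_land=119.662, impact vy=-10.014
  bounce: vy ← 0.8·10.014 = 8.011
Arc 5: start y=0.000, vy=8.011 → t=1.633, apex=3.271, x_land=137.333, impact vy=-8.011
  bounce: vy ← 0.8·8.011 = 6.409
Arc 6: start y=0.000, vy=6.409 → t=1.307, apex=2.093, x_land=151.471, impact vy=-6.409
  bounce: vy ← 0.8·6.409 = 5.127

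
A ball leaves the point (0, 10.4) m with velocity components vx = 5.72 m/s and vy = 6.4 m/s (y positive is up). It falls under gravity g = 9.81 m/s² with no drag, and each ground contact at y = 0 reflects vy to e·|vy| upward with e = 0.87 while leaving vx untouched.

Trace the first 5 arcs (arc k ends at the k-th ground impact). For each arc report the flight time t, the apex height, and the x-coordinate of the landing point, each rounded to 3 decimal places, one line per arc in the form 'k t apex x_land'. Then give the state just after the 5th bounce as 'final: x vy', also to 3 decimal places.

1 2.248 12.488 12.858
2 2.776 9.452 28.739
3 2.415 7.154 42.555
4 2.101 5.415 54.575
5 1.828 4.099 65.033
final: 65.033 7.802

Arc 1: start y=10.400, vy=6.400 → t=2.248, apex=12.488, x_land=12.858, impact vy=-15.653
  bounce: vy ← 0.87·15.653 = 13.618
Arc 2: start y=0.000, vy=13.618 → t=2.776, apex=9.452, x_land=28.739, impact vy=-13.618
  bounce: vy ← 0.87·13.618 = 11.848
Arc 3: start y=0.000, vy=11.848 → t=2.415, apex=7.154, x_land=42.555, impact vy=-11.848
  bounce: vy ← 0.87·11.848 = 10.307
Arc 4: start y=0.000, vy=10.307 → t=2.101, apex=5.415, x_land=54.575, impact vy=-10.307
  bounce: vy ← 0.87·10.307 = 8.967
Arc 5: start y=0.000, vy=8.967 → t=1.828, apex=4.099, x_land=65.033, impact vy=-8.967
  bounce: vy ← 0.87·8.967 = 7.802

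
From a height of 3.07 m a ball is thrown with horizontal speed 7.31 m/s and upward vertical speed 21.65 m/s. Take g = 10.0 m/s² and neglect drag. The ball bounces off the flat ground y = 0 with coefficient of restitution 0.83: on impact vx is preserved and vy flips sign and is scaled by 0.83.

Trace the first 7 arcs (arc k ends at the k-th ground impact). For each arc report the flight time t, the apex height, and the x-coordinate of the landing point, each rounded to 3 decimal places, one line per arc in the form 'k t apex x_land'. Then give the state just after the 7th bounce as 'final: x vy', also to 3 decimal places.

Arc 1: start y=3.070, vy=21.650 → t=4.467, apex=26.506, x_land=32.657, impact vy=-23.024
  bounce: vy ← 0.83·23.024 = 19.110
Arc 2: start y=0.000, vy=19.110 → t=3.822, apex=18.260, x_land=60.596, impact vy=-19.110
  bounce: vy ← 0.83·19.110 = 15.862
Arc 3: start y=0.000, vy=15.862 → t=3.172, apex=12.579, x_land=83.786, impact vy=-15.862
  bounce: vy ← 0.83·15.862 = 13.165
Arc 4: start y=0.000, vy=13.165 → t=2.633, apex=8.666, x_land=103.033, impact vy=-13.165
  bounce: vy ← 0.83·13.165 = 10.927
Arc 5: start y=0.000, vy=10.927 → t=2.185, apex=5.970, x_land=119.008, impact vy=-10.927
  bounce: vy ← 0.83·10.927 = 9.069
Arc 6: start y=0.000, vy=9.069 → t=1.814, apex=4.113, x_land=132.268, impact vy=-9.069
  bounce: vy ← 0.83·9.069 = 7.528
Arc 7: start y=0.000, vy=7.528 → t=1.506, apex=2.833, x_land=143.273, impact vy=-7.528
  bounce: vy ← 0.83·7.528 = 6.248

1 4.467 26.506 32.657
2 3.822 18.260 60.596
3 3.172 12.579 83.786
4 2.633 8.666 103.033
5 2.185 5.970 119.008
6 1.814 4.113 132.268
7 1.506 2.833 143.273
final: 143.273 6.248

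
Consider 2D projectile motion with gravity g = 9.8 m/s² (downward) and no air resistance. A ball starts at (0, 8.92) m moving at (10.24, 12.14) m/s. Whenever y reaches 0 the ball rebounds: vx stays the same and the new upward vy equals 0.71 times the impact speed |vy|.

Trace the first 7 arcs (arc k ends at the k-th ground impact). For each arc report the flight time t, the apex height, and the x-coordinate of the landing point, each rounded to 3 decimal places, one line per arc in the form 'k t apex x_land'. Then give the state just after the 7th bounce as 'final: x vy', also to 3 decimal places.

Arc 1: start y=8.920, vy=12.140 → t=3.070, apex=16.439, x_land=31.441, impact vy=-17.950
  bounce: vy ← 0.71·17.950 = 12.745
Arc 2: start y=0.000, vy=12.745 → t=2.601, apex=8.287, x_land=58.075, impact vy=-12.745
  bounce: vy ← 0.71·12.745 = 9.049
Arc 3: start y=0.000, vy=9.049 → t=1.847, apex=4.178, x_land=76.985, impact vy=-9.049
  bounce: vy ← 0.71·9.049 = 6.425
Arc 4: start y=0.000, vy=6.425 → t=1.311, apex=2.106, x_land=90.411, impact vy=-6.425
  bounce: vy ← 0.71·6.425 = 4.561
Arc 5: start y=0.000, vy=4.561 → t=0.931, apex=1.062, x_land=99.944, impact vy=-4.561
  bounce: vy ← 0.71·4.561 = 3.239
Arc 6: start y=0.000, vy=3.239 → t=0.661, apex=0.535, x_land=106.712, impact vy=-3.239
  bounce: vy ← 0.71·3.239 = 2.299
Arc 7: start y=0.000, vy=2.299 → t=0.469, apex=0.270, x_land=111.517, impact vy=-2.299
  bounce: vy ← 0.71·2.299 = 1.633

1 3.070 16.439 31.441
2 2.601 8.287 58.075
3 1.847 4.178 76.985
4 1.311 2.106 90.411
5 0.931 1.062 99.944
6 0.661 0.535 106.712
7 0.469 0.270 111.517
final: 111.517 1.633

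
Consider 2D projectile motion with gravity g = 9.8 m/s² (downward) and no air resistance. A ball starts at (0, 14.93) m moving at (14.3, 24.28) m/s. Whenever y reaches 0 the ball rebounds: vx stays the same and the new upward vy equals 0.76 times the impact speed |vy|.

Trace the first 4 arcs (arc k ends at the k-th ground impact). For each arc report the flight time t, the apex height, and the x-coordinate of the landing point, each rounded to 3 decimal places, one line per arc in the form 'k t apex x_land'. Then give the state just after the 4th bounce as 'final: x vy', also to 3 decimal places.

1 5.508 45.007 78.768
2 4.607 25.996 144.644
3 3.501 15.015 194.709
4 2.661 8.673 232.759
final: 232.759 9.909

Arc 1: start y=14.930, vy=24.280 → t=5.508, apex=45.007, x_land=78.768, impact vy=-29.701
  bounce: vy ← 0.76·29.701 = 22.573
Arc 2: start y=0.000, vy=22.573 → t=4.607, apex=25.996, x_land=144.644, impact vy=-22.573
  bounce: vy ← 0.76·22.573 = 17.155
Arc 3: start y=0.000, vy=17.155 → t=3.501, apex=15.015, x_land=194.709, impact vy=-17.155
  bounce: vy ← 0.76·17.155 = 13.038
Arc 4: start y=0.000, vy=13.038 → t=2.661, apex=8.673, x_land=232.759, impact vy=-13.038
  bounce: vy ← 0.76·13.038 = 9.909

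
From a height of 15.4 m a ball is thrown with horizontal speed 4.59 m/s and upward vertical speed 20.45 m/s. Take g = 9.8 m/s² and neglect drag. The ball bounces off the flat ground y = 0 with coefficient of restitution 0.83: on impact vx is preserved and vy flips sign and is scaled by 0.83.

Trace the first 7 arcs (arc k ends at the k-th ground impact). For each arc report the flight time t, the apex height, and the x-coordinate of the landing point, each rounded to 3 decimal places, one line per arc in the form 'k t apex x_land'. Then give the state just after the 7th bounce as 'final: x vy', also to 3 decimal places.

1 4.825 36.737 22.146
2 4.545 25.308 43.009
3 3.773 17.435 60.325
4 3.131 12.011 74.698
5 2.599 8.274 86.627
6 2.157 5.700 96.528
7 1.790 3.927 104.746
final: 104.746 7.282

Arc 1: start y=15.400, vy=20.450 → t=4.825, apex=36.737, x_land=22.146, impact vy=-26.834
  bounce: vy ← 0.83·26.834 = 22.272
Arc 2: start y=0.000, vy=22.272 → t=4.545, apex=25.308, x_land=43.009, impact vy=-22.272
  bounce: vy ← 0.83·22.272 = 18.486
Arc 3: start y=0.000, vy=18.486 → t=3.773, apex=17.435, x_land=60.325, impact vy=-18.486
  bounce: vy ← 0.83·18.486 = 15.343
Arc 4: start y=0.000, vy=15.343 → t=3.131, apex=12.011, x_land=74.698, impact vy=-15.343
  bounce: vy ← 0.83·15.343 = 12.735
Arc 5: start y=0.000, vy=12.735 → t=2.599, apex=8.274, x_land=86.627, impact vy=-12.735
  bounce: vy ← 0.83·12.735 = 10.570
Arc 6: start y=0.000, vy=10.570 → t=2.157, apex=5.700, x_land=96.528, impact vy=-10.570
  bounce: vy ← 0.83·10.570 = 8.773
Arc 7: start y=0.000, vy=8.773 → t=1.790, apex=3.927, x_land=104.746, impact vy=-8.773
  bounce: vy ← 0.83·8.773 = 7.282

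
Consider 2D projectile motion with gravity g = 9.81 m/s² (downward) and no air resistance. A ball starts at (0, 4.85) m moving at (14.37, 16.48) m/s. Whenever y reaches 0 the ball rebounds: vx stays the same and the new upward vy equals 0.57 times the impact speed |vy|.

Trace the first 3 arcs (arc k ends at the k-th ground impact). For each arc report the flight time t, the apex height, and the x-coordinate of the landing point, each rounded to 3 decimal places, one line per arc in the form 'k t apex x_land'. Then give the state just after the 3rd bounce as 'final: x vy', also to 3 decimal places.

Arc 1: start y=4.850, vy=16.480 → t=3.632, apex=18.693, x_land=52.193, impact vy=-19.151
  bounce: vy ← 0.57·19.151 = 10.916
Arc 2: start y=0.000, vy=10.916 → t=2.225, apex=6.073, x_land=84.173, impact vy=-10.916
  bounce: vy ← 0.57·10.916 = 6.222
Arc 3: start y=0.000, vy=6.222 → t=1.269, apex=1.973, x_land=102.401, impact vy=-6.222
  bounce: vy ← 0.57·6.222 = 3.547

1 3.632 18.693 52.193
2 2.225 6.073 84.173
3 1.269 1.973 102.401
final: 102.401 3.547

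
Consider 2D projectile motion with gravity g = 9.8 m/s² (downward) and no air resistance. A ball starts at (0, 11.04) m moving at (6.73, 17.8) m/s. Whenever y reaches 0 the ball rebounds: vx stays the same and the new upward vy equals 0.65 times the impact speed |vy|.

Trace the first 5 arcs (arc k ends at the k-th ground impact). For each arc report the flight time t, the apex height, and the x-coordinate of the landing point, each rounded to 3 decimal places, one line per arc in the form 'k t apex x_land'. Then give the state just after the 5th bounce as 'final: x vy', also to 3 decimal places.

Arc 1: start y=11.040, vy=17.800 → t=4.173, apex=27.205, x_land=28.082, impact vy=-23.092
  bounce: vy ← 0.65·23.092 = 15.010
Arc 2: start y=0.000, vy=15.010 → t=3.063, apex=11.494, x_land=48.697, impact vy=-15.010
  bounce: vy ← 0.65·15.010 = 9.756
Arc 3: start y=0.000, vy=9.756 → t=1.991, apex=4.856, x_land=62.097, impact vy=-9.756
  bounce: vy ← 0.65·9.756 = 6.342
Arc 4: start y=0.000, vy=6.342 → t=1.294, apex=2.052, x_land=70.807, impact vy=-6.342
  bounce: vy ← 0.65·6.342 = 4.122
Arc 5: start y=0.000, vy=4.122 → t=0.841, apex=0.867, x_land=76.468, impact vy=-4.122
  bounce: vy ← 0.65·4.122 = 2.679

1 4.173 27.205 28.082
2 3.063 11.494 48.697
3 1.991 4.856 62.097
4 1.294 2.052 70.807
5 0.841 0.867 76.468
final: 76.468 2.679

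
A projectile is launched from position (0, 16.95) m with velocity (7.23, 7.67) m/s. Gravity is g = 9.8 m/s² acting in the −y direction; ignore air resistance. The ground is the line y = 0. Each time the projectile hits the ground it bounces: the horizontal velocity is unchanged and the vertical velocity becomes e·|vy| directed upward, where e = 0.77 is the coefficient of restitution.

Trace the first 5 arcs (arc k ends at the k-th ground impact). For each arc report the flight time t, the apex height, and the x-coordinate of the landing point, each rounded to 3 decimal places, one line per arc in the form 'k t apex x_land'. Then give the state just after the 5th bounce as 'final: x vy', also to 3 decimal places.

1 2.801 19.951 20.248
2 3.107 11.829 42.715
3 2.393 7.014 60.015
4 1.842 4.158 73.335
5 1.419 2.465 83.592
final: 83.592 5.353

Arc 1: start y=16.950, vy=7.670 → t=2.801, apex=19.951, x_land=20.248, impact vy=-19.775
  bounce: vy ← 0.77·19.775 = 15.227
Arc 2: start y=0.000, vy=15.227 → t=3.107, apex=11.829, x_land=42.715, impact vy=-15.227
  bounce: vy ← 0.77·15.227 = 11.725
Arc 3: start y=0.000, vy=11.725 → t=2.393, apex=7.014, x_land=60.015, impact vy=-11.725
  bounce: vy ← 0.77·11.725 = 9.028
Arc 4: start y=0.000, vy=9.028 → t=1.842, apex=4.158, x_land=73.335, impact vy=-9.028
  bounce: vy ← 0.77·9.028 = 6.951
Arc 5: start y=0.000, vy=6.951 → t=1.419, apex=2.465, x_land=83.592, impact vy=-6.951
  bounce: vy ← 0.77·6.951 = 5.353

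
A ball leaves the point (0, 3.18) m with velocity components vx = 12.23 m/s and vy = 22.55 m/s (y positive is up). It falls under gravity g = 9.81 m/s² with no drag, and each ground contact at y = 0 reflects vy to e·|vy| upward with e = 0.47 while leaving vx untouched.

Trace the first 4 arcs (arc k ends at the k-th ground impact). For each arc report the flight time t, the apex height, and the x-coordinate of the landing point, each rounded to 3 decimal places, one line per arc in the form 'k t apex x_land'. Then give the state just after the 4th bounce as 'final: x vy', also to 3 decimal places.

Arc 1: start y=3.180, vy=22.550 → t=4.734, apex=29.098, x_land=57.900, impact vy=-23.893
  bounce: vy ← 0.47·23.893 = 11.230
Arc 2: start y=0.000, vy=11.230 → t=2.289, apex=6.428, x_land=85.901, impact vy=-11.230
  bounce: vy ← 0.47·11.230 = 5.278
Arc 3: start y=0.000, vy=5.278 → t=1.076, apex=1.420, x_land=99.061, impact vy=-5.278
  bounce: vy ← 0.47·5.278 = 2.481
Arc 4: start y=0.000, vy=2.481 → t=0.506, apex=0.314, x_land=105.246, impact vy=-2.481
  bounce: vy ← 0.47·2.481 = 1.166

1 4.734 29.098 57.900
2 2.289 6.428 85.901
3 1.076 1.420 99.061
4 0.506 0.314 105.246
final: 105.246 1.166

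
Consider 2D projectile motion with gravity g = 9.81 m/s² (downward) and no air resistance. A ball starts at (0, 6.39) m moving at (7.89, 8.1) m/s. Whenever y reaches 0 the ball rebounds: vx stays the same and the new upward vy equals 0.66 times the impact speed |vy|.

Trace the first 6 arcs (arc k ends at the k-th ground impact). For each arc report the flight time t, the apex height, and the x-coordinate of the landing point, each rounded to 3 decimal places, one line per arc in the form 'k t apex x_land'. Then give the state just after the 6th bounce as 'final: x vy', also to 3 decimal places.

1 2.234 9.734 17.630
2 1.860 4.240 32.301
3 1.227 1.847 41.984
4 0.810 0.805 48.375
5 0.535 0.350 52.593
6 0.353 0.153 55.377
final: 55.377 1.142

Arc 1: start y=6.390, vy=8.100 → t=2.234, apex=9.734, x_land=17.630, impact vy=-13.820
  bounce: vy ← 0.66·13.820 = 9.121
Arc 2: start y=0.000, vy=9.121 → t=1.860, apex=4.240, x_land=32.301, impact vy=-9.121
  bounce: vy ← 0.66·9.121 = 6.020
Arc 3: start y=0.000, vy=6.020 → t=1.227, apex=1.847, x_land=41.984, impact vy=-6.020
  bounce: vy ← 0.66·6.020 = 3.973
Arc 4: start y=0.000, vy=3.973 → t=0.810, apex=0.805, x_land=48.375, impact vy=-3.973
  bounce: vy ← 0.66·3.973 = 2.622
Arc 5: start y=0.000, vy=2.622 → t=0.535, apex=0.350, x_land=52.593, impact vy=-2.622
  bounce: vy ← 0.66·2.622 = 1.731
Arc 6: start y=0.000, vy=1.731 → t=0.353, apex=0.153, x_land=55.377, impact vy=-1.731
  bounce: vy ← 0.66·1.731 = 1.142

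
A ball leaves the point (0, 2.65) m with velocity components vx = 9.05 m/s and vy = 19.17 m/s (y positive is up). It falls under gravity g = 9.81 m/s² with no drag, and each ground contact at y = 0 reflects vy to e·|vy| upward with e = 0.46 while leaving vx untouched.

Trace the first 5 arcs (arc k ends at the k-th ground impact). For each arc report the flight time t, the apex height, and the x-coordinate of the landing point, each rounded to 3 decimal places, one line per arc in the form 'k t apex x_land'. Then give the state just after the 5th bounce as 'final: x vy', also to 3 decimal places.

1 4.042 21.380 36.579
2 1.921 4.524 53.962
3 0.884 0.957 61.959
4 0.406 0.203 65.637
5 0.187 0.043 67.329
final: 67.329 0.422

Arc 1: start y=2.650, vy=19.170 → t=4.042, apex=21.380, x_land=36.579, impact vy=-20.481
  bounce: vy ← 0.46·20.481 = 9.421
Arc 2: start y=0.000, vy=9.421 → t=1.921, apex=4.524, x_land=53.962, impact vy=-9.421
  bounce: vy ← 0.46·9.421 = 4.334
Arc 3: start y=0.000, vy=4.334 → t=0.884, apex=0.957, x_land=61.959, impact vy=-4.334
  bounce: vy ← 0.46·4.334 = 1.994
Arc 4: start y=0.000, vy=1.994 → t=0.406, apex=0.203, x_land=65.637, impact vy=-1.994
  bounce: vy ← 0.46·1.994 = 0.917
Arc 5: start y=0.000, vy=0.917 → t=0.187, apex=0.043, x_land=67.329, impact vy=-0.917
  bounce: vy ← 0.46·0.917 = 0.422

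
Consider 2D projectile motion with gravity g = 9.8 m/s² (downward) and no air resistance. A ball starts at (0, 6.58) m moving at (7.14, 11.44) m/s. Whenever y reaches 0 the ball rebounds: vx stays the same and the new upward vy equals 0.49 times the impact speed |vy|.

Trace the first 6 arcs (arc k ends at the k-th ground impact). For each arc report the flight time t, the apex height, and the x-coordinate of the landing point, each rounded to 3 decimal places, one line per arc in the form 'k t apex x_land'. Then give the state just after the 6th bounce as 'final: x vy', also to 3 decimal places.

Arc 1: start y=6.580, vy=11.440 → t=2.812, apex=13.257, x_land=20.079, impact vy=-16.120
  bounce: vy ← 0.49·16.120 = 7.899
Arc 2: start y=0.000, vy=7.899 → t=1.612, apex=3.183, x_land=31.589, impact vy=-7.899
  bounce: vy ← 0.49·7.899 = 3.870
Arc 3: start y=0.000, vy=3.870 → t=0.790, apex=0.764, x_land=37.228, impact vy=-3.870
  bounce: vy ← 0.49·3.870 = 1.896
Arc 4: start y=0.000, vy=1.896 → t=0.387, apex=0.183, x_land=39.992, impact vy=-1.896
  bounce: vy ← 0.49·1.896 = 0.929
Arc 5: start y=0.000, vy=0.929 → t=0.190, apex=0.044, x_land=41.346, impact vy=-0.929
  bounce: vy ← 0.49·0.929 = 0.455
Arc 6: start y=0.000, vy=0.455 → t=0.093, apex=0.011, x_land=42.009, impact vy=-0.455
  bounce: vy ← 0.49·0.455 = 0.223

1 2.812 13.257 20.079
2 1.612 3.183 31.589
3 0.790 0.764 37.228
4 0.387 0.183 39.992
5 0.190 0.044 41.346
6 0.093 0.011 42.009
final: 42.009 0.223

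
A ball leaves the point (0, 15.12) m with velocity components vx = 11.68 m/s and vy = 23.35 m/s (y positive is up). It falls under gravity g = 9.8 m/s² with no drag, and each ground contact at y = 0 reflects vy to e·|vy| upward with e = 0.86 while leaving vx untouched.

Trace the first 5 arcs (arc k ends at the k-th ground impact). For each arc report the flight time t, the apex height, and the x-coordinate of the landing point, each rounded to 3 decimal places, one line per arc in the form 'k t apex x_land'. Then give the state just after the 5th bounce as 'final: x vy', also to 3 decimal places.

1 5.343 42.937 62.404
2 5.092 31.757 121.874
3 4.379 23.487 173.017
4 3.766 17.371 217.000
5 3.239 12.848 254.826
final: 254.826 13.647

Arc 1: start y=15.120, vy=23.350 → t=5.343, apex=42.937, x_land=62.404, impact vy=-29.010
  bounce: vy ← 0.86·29.010 = 24.949
Arc 2: start y=0.000, vy=24.949 → t=5.092, apex=31.757, x_land=121.874, impact vy=-24.949
  bounce: vy ← 0.86·24.949 = 21.456
Arc 3: start y=0.000, vy=21.456 → t=4.379, apex=23.487, x_land=173.017, impact vy=-21.456
  bounce: vy ← 0.86·21.456 = 18.452
Arc 4: start y=0.000, vy=18.452 → t=3.766, apex=17.371, x_land=217.000, impact vy=-18.452
  bounce: vy ← 0.86·18.452 = 15.869
Arc 5: start y=0.000, vy=15.869 → t=3.239, apex=12.848, x_land=254.826, impact vy=-15.869
  bounce: vy ← 0.86·15.869 = 13.647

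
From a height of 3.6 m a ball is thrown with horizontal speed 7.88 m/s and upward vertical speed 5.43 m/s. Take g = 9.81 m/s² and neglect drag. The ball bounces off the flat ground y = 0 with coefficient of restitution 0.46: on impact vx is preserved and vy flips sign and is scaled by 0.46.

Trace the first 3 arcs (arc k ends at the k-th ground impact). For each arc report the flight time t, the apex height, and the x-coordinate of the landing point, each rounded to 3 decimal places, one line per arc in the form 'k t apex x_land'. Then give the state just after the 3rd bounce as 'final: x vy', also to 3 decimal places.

Arc 1: start y=3.600, vy=5.430 → t=1.573, apex=5.103, x_land=12.399, impact vy=-10.006
  bounce: vy ← 0.46·10.006 = 4.603
Arc 2: start y=0.000, vy=4.603 → t=0.938, apex=1.080, x_land=19.793, impact vy=-4.603
  bounce: vy ← 0.46·4.603 = 2.117
Arc 3: start y=0.000, vy=2.117 → t=0.432, apex=0.228, x_land=23.195, impact vy=-2.117
  bounce: vy ← 0.46·2.117 = 0.974

1 1.573 5.103 12.399
2 0.938 1.080 19.793
3 0.432 0.228 23.195
final: 23.195 0.974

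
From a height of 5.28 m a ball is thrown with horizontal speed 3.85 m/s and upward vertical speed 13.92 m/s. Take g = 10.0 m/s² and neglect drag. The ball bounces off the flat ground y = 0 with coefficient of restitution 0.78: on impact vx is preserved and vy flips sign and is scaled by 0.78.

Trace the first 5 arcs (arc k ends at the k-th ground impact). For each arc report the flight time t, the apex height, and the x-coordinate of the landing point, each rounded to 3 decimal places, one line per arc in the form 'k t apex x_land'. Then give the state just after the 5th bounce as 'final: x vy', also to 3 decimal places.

Arc 1: start y=5.280, vy=13.920 → t=3.122, apex=14.968, x_land=12.021, impact vy=-17.302
  bounce: vy ← 0.78·17.302 = 13.496
Arc 2: start y=0.000, vy=13.496 → t=2.699, apex=9.107, x_land=22.412, impact vy=-13.496
  bounce: vy ← 0.78·13.496 = 10.527
Arc 3: start y=0.000, vy=10.527 → t=2.105, apex=5.541, x_land=30.518, impact vy=-10.527
  bounce: vy ← 0.78·10.527 = 8.211
Arc 4: start y=0.000, vy=8.211 → t=1.642, apex=3.371, x_land=36.840, impact vy=-8.211
  bounce: vy ← 0.78·8.211 = 6.404
Arc 5: start y=0.000, vy=6.404 → t=1.281, apex=2.051, x_land=41.772, impact vy=-6.404
  bounce: vy ← 0.78·6.404 = 4.995

1 3.122 14.968 12.021
2 2.699 9.107 22.412
3 2.105 5.541 30.518
4 1.642 3.371 36.840
5 1.281 2.051 41.772
final: 41.772 4.995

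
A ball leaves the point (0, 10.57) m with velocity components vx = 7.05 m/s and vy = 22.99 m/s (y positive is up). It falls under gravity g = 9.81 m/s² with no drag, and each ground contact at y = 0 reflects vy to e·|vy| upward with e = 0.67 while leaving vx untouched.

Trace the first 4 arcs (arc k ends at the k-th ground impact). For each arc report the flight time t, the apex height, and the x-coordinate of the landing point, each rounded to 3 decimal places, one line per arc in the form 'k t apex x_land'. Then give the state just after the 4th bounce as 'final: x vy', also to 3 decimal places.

Arc 1: start y=10.570, vy=22.990 → t=5.109, apex=37.509, x_land=36.017, impact vy=-27.128
  bounce: vy ← 0.67·27.128 = 18.176
Arc 2: start y=0.000, vy=18.176 → t=3.706, apex=16.838, x_land=62.142, impact vy=-18.176
  bounce: vy ← 0.67·18.176 = 12.178
Arc 3: start y=0.000, vy=12.178 → t=2.483, apex=7.558, x_land=79.645, impact vy=-12.178
  bounce: vy ← 0.67·12.178 = 8.159
Arc 4: start y=0.000, vy=8.159 → t=1.663, apex=3.393, x_land=91.372, impact vy=-8.159
  bounce: vy ← 0.67·8.159 = 5.467

1 5.109 37.509 36.017
2 3.706 16.838 62.142
3 2.483 7.558 79.645
4 1.663 3.393 91.372
final: 91.372 5.467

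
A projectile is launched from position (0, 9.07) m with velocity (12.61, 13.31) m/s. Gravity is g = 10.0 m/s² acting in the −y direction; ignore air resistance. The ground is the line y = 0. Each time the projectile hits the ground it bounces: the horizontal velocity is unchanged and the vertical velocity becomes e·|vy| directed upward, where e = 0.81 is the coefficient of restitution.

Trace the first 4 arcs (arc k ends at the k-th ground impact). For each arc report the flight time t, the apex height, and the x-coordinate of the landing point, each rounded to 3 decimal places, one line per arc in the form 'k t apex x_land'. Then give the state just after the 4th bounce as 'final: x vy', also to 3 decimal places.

1 3.225 17.928 40.662
2 3.068 11.762 79.344
3 2.485 7.717 110.676
4 2.013 5.063 136.055
final: 136.055 8.151

Arc 1: start y=9.070, vy=13.310 → t=3.225, apex=17.928, x_land=40.662, impact vy=-18.936
  bounce: vy ← 0.81·18.936 = 15.338
Arc 2: start y=0.000, vy=15.338 → t=3.068, apex=11.762, x_land=79.344, impact vy=-15.338
  bounce: vy ← 0.81·15.338 = 12.424
Arc 3: start y=0.000, vy=12.424 → t=2.485, apex=7.717, x_land=110.676, impact vy=-12.424
  bounce: vy ← 0.81·12.424 = 10.063
Arc 4: start y=0.000, vy=10.063 → t=2.013, apex=5.063, x_land=136.055, impact vy=-10.063
  bounce: vy ← 0.81·10.063 = 8.151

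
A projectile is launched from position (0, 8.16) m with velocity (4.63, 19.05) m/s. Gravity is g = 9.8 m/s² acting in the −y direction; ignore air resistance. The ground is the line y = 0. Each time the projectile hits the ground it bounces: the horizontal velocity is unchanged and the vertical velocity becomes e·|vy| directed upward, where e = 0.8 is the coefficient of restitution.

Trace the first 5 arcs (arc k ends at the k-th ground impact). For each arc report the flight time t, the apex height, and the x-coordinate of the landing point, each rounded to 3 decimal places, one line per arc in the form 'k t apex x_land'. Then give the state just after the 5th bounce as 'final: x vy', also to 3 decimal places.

Arc 1: start y=8.160, vy=19.050 → t=4.277, apex=26.675, x_land=19.803, impact vy=-22.866
  bounce: vy ← 0.8·22.866 = 18.293
Arc 2: start y=0.000, vy=18.293 → t=3.733, apex=17.072, x_land=37.088, impact vy=-18.293
  bounce: vy ← 0.8·18.293 = 14.634
Arc 3: start y=0.000, vy=14.634 → t=2.987, apex=10.926, x_land=50.915, impact vy=-14.634
  bounce: vy ← 0.8·14.634 = 11.707
Arc 4: start y=0.000, vy=11.707 → t=2.389, apex=6.993, x_land=61.977, impact vy=-11.707
  bounce: vy ← 0.8·11.707 = 9.366
Arc 5: start y=0.000, vy=9.366 → t=1.911, apex=4.475, x_land=70.827, impact vy=-9.366
  bounce: vy ← 0.8·9.366 = 7.493

1 4.277 26.675 19.803
2 3.733 17.072 37.088
3 2.987 10.926 50.915
4 2.389 6.993 61.977
5 1.911 4.475 70.827
final: 70.827 7.493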